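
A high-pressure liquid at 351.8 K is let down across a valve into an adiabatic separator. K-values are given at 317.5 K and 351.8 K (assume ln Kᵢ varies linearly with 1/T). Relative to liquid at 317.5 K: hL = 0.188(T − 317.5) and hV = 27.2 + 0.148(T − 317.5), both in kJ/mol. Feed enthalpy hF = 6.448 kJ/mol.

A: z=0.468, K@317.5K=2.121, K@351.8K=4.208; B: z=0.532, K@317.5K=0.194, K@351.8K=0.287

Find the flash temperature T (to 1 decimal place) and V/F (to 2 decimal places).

Adiabatic flash: solve Rachford–Rice at each trial T, then check hF = ψ·hV(T) + (1−ψ)·hL(T).
  T = 317.5 K: K = (2.121, 0.194), RR gives ψ = 0.106, H_out = 2.885 kJ/mol
  T = 351.8 K: K = (4.208, 0.287), RR gives ψ = 0.491, H_out = 19.118 kJ/mol
  T = 334.6 K: K = (3.037, 0.238), RR gives ψ = 0.353, H_out = 12.581 kJ/mol
  T = 326.1 K: K = (2.553, 0.216), RR gives ψ = 0.254, H_out = 8.441 kJ/mol
  T = 321.8 K: K = (2.330, 0.205), RR gives ψ = 0.188, H_out = 5.900 kJ/mol
  T = 324.0 K: K = (2.442, 0.210), RR gives ψ = 0.224, H_out = 7.249 kJ/mol
Linear interpolation between T = 321.8 (H_out = 5.900) and T = 324.0 (H_out = 7.249) on hF = 6.448 gives T ≈ 322.7 K, at which ψ = 0.20.

T = 322.7 K, V/F = 0.20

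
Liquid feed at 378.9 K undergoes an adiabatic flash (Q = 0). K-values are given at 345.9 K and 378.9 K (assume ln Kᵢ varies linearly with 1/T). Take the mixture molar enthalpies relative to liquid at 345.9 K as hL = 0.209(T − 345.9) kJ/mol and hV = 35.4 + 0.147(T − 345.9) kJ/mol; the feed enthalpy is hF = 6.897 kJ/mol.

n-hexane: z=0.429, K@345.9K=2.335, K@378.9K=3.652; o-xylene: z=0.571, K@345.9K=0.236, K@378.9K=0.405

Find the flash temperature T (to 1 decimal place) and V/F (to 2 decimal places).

T = 349.1 K, V/F = 0.18

Adiabatic flash: solve Rachford–Rice at each trial T, then check hF = ψ·hV(T) + (1−ψ)·hL(T).
  T = 345.9 K: K = (2.335, 0.236), RR gives ψ = 0.134, H_out = 4.737 kJ/mol
  T = 378.9 K: K = (3.652, 0.405), RR gives ψ = 0.506, H_out = 23.764 kJ/mol
  T = 362.4 K: K = (2.950, 0.313), RR gives ψ = 0.332, H_out = 14.849 kJ/mol
  T = 354.1 K: K = (2.630, 0.272), RR gives ψ = 0.239, H_out = 10.064 kJ/mol
  T = 350.0 K: K = (2.480, 0.254), RR gives ψ = 0.189, H_out = 7.500 kJ/mol
  T = 347.9 K: K = (2.405, 0.245), RR gives ψ = 0.161, H_out = 6.114 kJ/mol
Linear interpolation between T = 347.9 (H_out = 6.114) and T = 350.0 (H_out = 7.500) on hF = 6.897 gives T ≈ 349.1 K, at which ψ = 0.18.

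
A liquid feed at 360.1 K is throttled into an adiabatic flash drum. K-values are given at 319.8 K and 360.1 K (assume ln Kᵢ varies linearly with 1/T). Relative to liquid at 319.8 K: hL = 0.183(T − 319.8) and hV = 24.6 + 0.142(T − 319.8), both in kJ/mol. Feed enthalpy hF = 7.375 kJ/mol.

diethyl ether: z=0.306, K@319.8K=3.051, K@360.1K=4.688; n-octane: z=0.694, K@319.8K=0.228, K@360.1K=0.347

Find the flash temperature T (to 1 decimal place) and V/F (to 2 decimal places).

T = 337.8 K, V/F = 0.17

Adiabatic flash: solve Rachford–Rice at each trial T, then check hF = ψ·hV(T) + (1−ψ)·hL(T).
  T = 319.8 K: K = (3.051, 0.228), RR gives ψ = 0.058, H_out = 1.427 kJ/mol
  T = 360.1 K: K = (4.688, 0.347), RR gives ψ = 0.280, H_out = 13.810 kJ/mol
  T = 340.0 K: K = (3.832, 0.285), RR gives ψ = 0.183, H_out = 8.045 kJ/mol
  T = 329.9 K: K = (3.431, 0.256), RR gives ψ = 0.126, H_out = 4.889 kJ/mol
  T = 334.9 K: K = (3.627, 0.270), RR gives ψ = 0.155, H_out = 6.482 kJ/mol
  T = 337.4 K: K = (3.727, 0.277), RR gives ψ = 0.169, H_out = 7.255 kJ/mol
  T = 338.7 K: K = (3.780, 0.281), RR gives ψ = 0.176, H_out = 7.652 kJ/mol
Linear interpolation between T = 337.4 (H_out = 7.255) and T = 338.7 (H_out = 7.652) on hF = 7.375 gives T ≈ 337.8 K, at which ψ = 0.17.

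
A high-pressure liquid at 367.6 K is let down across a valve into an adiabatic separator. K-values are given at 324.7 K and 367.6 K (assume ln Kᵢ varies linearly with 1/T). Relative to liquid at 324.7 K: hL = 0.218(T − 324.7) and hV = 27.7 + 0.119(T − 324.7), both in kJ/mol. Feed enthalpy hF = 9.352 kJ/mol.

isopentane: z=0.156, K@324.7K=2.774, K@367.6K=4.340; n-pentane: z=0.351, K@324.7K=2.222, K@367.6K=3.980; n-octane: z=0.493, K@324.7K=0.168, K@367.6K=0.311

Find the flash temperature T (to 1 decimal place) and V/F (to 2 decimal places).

Adiabatic flash: solve Rachford–Rice at each trial T, then check hF = ψ·hV(T) + (1−ψ)·hL(T).
  T = 324.7 K: K = (2.774, 2.222, 0.168), RR gives ψ = 0.252, H_out = 6.985 kJ/mol
  T = 367.6 K: K = (4.340, 3.980, 0.311), RR gives ψ = 0.576, H_out = 22.862 kJ/mol
  T = 346.1 K: K = (3.516, 3.026, 0.233), RR gives ψ = 0.433, H_out = 15.748 kJ/mol
  T = 335.4 K: K = (3.135, 2.606, 0.199), RR gives ψ = 0.352, H_out = 11.713 kJ/mol
  T = 330.0 K: K = (2.950, 2.408, 0.183), RR gives ψ = 0.305, H_out = 9.440 kJ/mol
  T = 327.4 K: K = (2.863, 2.315, 0.175), RR gives ψ = 0.280, H_out = 8.268 kJ/mol
  T = 328.7 K: K = (2.907, 2.361, 0.179), RR gives ψ = 0.293, H_out = 8.861 kJ/mol
Linear interpolation between T = 328.7 (H_out = 8.861) and T = 330.0 (H_out = 9.440) on hF = 9.352 gives T ≈ 329.8 K, at which ψ = 0.30.

T = 329.8 K, V/F = 0.30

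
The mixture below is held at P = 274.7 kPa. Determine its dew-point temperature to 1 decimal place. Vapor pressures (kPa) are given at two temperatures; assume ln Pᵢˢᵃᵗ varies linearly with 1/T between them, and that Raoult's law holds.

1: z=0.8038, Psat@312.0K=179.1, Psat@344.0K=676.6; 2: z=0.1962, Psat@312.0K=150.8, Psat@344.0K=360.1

T = 323.5 K

Dew-point temperature: Σzᵢ·P/Pᵢˢᵃᵗ(T) = 1. Interpolate ln Pᵢˢᵃᵗ = aᵢ + bᵢ/T.
  T = 312.0 K: ΣzᵢP/Pᵢˢᵃᵗ = 1.5903
  T = 344.0 K: ΣzᵢP/Pᵢˢᵃᵗ = 0.4760
  T = 328.0 K: ΣzᵢP/Pᵢˢᵃᵗ = 0.8405
  T = 320.0 K: ΣzᵢP/Pᵢˢᵃᵗ = 1.1454
  T = 324.0 K: ΣzᵢP/Pᵢˢᵃᵗ = 0.9790
  T = 322.0 K: ΣzᵢP/Pᵢˢᵃᵗ = 1.0583
Interpolating between 322.0 K and 324.0 K gives T ≈ 323.5 K.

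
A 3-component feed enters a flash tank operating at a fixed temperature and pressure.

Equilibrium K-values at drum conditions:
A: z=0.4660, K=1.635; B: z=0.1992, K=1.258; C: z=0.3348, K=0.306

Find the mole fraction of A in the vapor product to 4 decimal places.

Newton iteration, ψ⁰ = 0.45:
  ψ = 0.4500: g = -0.06167, g' = -0.4653 → ψ = 0.3174
  ψ = 0.3174: g = -0.00423, g' = -0.4067 → ψ = 0.3070
Converged at ψ = 0.3070.
Compositions from xᵢ = zᵢ/(1+ψ(Kᵢ−1)), yᵢ = Kᵢxᵢ:
  A: x = 0.3900, y = 0.6376
  B: x = 0.1846, y = 0.2322
  C: x = 0.4254, y = 0.1302

y_A = 0.6376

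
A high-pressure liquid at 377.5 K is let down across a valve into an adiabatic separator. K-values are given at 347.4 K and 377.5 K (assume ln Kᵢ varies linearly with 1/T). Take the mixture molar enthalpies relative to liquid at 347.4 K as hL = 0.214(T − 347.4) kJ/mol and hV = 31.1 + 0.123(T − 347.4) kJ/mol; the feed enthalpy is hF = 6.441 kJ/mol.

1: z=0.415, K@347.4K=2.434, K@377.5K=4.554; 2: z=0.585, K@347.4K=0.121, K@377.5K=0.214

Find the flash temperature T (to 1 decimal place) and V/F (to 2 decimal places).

T = 354.3 K, V/F = 0.16

Adiabatic flash: solve Rachford–Rice at each trial T, then check hF = ψ·hV(T) + (1−ψ)·hL(T).
  T = 347.4 K: K = (2.434, 0.121), RR gives ψ = 0.064, H_out = 1.996 kJ/mol
  T = 377.5 K: K = (4.554, 0.214), RR gives ψ = 0.363, H_out = 16.747 kJ/mol
  T = 362.4 K: K = (3.369, 0.163), RR gives ψ = 0.249, H_out = 10.606 kJ/mol
  T = 354.9 K: K = (2.874, 0.141), RR gives ψ = 0.171, H_out = 6.799 kJ/mol
  T = 351.1 K: K = (2.644, 0.130), RR gives ψ = 0.121, H_out = 4.528 kJ/mol
  T = 353.0 K: K = (2.757, 0.136), RR gives ψ = 0.147, H_out = 5.699 kJ/mol
Linear interpolation between T = 353.0 (H_out = 5.699) and T = 354.9 (H_out = 6.799) on hF = 6.441 gives T ≈ 354.3 K, at which ψ = 0.16.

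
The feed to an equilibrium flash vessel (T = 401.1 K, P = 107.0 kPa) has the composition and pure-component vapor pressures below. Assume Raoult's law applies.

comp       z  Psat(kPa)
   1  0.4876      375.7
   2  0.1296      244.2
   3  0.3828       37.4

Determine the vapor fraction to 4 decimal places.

Raoult's law: Kᵢ = Pᵢˢᵃᵗ/P = Pᵢˢᵃᵗ/107.0.
  K_1 = 375.7/107.0 = 3.511215, K_2 = 244.2/107.0 = 2.282243, K_3 = 37.4/107.0 = 0.349533
Let ψ = V/F and solve Σ zᵢ(Kᵢ−1)/(1+ψ(Kᵢ−1)) = 0.
Feasibility: ΣzᵢKᵢ = 2.1416, Σzᵢ/Kᵢ = 1.2908 — both > 1, two phases present.
Newton iteration, ψ⁰ = 0.5:
  ψ = 0.5000: g = 0.27510, g' = -1.0392 → ψ = 0.7647
  ψ = 0.7647: g = 0.00774, g' = -1.0561 → ψ = 0.7721
  ψ = 0.7721: g = -0.00003, g' = -1.0634 → ψ = 0.7720
Converged at ψ = 0.7720.

ψ = 0.7720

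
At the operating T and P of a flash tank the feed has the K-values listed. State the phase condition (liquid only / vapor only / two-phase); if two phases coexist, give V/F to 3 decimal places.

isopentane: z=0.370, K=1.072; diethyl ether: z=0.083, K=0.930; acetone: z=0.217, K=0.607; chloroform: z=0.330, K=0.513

liquid only

ΣzᵢKᵢ = 0.775; Σzᵢ/Kᵢ = 1.435.
Since ΣzᵢKᵢ < 1 the mixture is below its bubble point — single liquid phase.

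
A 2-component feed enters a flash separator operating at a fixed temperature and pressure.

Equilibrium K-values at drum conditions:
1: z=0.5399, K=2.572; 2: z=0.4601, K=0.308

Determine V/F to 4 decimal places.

V/F = 0.4875

Rachford–Rice: g(V/F) = Σ zᵢ(Kᵢ−1)/(1+V/F(Kᵢ−1)) = 0.
Feasibility: ΣzᵢKᵢ = 1.5303, Σzᵢ/Kᵢ = 1.7037 — both > 1, two phases present.
Iterate (Newton) starting at V/F = 0.64:
  V/F = 0.6400: g = -0.14842, g' = -1.0414 → V/F = 0.4975
  V/F = 0.4975: g = -0.00928, g' = -0.9325 → V/F = 0.4875
Converged at V/F = 0.4875.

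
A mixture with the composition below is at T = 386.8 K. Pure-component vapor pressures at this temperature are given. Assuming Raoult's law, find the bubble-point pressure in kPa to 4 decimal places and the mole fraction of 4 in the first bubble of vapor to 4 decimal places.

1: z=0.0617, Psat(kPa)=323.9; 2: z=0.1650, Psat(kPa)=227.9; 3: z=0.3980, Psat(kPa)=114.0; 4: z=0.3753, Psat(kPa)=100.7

At the bubble point ψ → 0, so ΣzᵢKᵢ = 1 with Kᵢ = Pᵢˢᵃᵗ/P ⇒ P = ΣzᵢPᵢˢᵃᵗ.
P = 0.0617·323.9 + 0.1650·227.9 + 0.3980·114.0 + 0.3753·100.7 = 140.7528 kPa
yᵢ = zᵢPᵢˢᵃᵗ/P ⇒ y_4 = 0.3753·100.7/140.7528 = 0.2685

Pbub = 140.7528 kPa, y_4 = 0.2685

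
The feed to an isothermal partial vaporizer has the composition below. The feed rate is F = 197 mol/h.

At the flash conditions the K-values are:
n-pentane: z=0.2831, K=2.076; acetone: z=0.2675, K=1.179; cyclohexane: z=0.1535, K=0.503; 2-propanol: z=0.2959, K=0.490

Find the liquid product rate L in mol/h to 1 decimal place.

Newton–Raphson from ψ = 0.34:
  ψ = 0.3400: g = -0.00621, g' = -0.3509 → ψ = 0.3223
Converged at ψ = 0.3223.
Then V = ψ·F = 0.3223·197 = 63.5 mol/h and L = F − V = 133.5 mol/h.

L = 133.5 mol/h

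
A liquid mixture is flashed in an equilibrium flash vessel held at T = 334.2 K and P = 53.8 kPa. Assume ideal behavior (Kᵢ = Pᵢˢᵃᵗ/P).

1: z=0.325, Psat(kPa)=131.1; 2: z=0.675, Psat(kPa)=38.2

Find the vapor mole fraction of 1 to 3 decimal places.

Raoult's law: Kᵢ = Pᵢˢᵃᵗ/P = Pᵢˢᵃᵗ/53.8.
  K_1 = 131.1/53.8 = 2.43680, K_2 = 38.2/53.8 = 0.71004
Newton iteration, V/F⁰ = 0.5:
  V/F = 0.500: g = 0.0428, g' = -0.305 → V/F = 0.640
  V/F = 0.640: g = 0.0028, g' = -0.268 → V/F = 0.651
Converged at V/F = 0.651.
Compositions from xᵢ = zᵢ/(1+V/F(Kᵢ−1)), yᵢ = Kᵢxᵢ:
  1: x = 0.168, y = 0.409
  2: x = 0.832, y = 0.591

y_1 = 0.409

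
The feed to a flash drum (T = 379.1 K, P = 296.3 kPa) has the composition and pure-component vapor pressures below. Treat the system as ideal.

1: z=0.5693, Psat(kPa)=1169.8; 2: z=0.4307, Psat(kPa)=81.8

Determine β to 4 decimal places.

Raoult's law: Kᵢ = Pᵢˢᵃᵗ/P = Pᵢˢᵃᵗ/296.3.
  K_1 = 1169.8/296.3 = 3.948026, K_2 = 81.8/296.3 = 0.276072
Binary case is linear: z₁(K₁−1)(1+β(K₂−1)) + z₂(K₂−1)(1+β(K₁−1)) = 0
⇒ β = [z₁(K₁−1)+z₂(K₂−1)] / [−(K₁−1)(K₂−1)] = 1.36652/2.13416 = 0.6403

β = 0.6403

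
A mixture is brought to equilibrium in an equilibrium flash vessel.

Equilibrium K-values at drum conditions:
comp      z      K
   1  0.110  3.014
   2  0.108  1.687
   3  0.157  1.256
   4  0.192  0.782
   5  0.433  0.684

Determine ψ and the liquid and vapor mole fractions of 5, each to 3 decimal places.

Rachford–Rice: g(ψ) = Σ zᵢ(Kᵢ−1)/(1+ψ(Kᵢ−1)) = 0.
Check two-phase: ΣzᵢKᵢ = 1.157 > 1 and Σzᵢ/Kᵢ = 1.104 > 1, so g(0) = 0.157 > 0 and g(1) = -0.104 < 0.
Newton–Raphson from ψ = 0.61:
  ψ = 0.610: g = -0.0313, g' = -0.201 → ψ = 0.454
  ψ = 0.454: g = 0.0020, g' = -0.230 → ψ = 0.463
Converged at ψ = 0.463.
Compositions from xᵢ = zᵢ/(1+ψ(Kᵢ−1)), yᵢ = Kᵢxᵢ:
  1: x = 0.057, y = 0.172
  2: x = 0.082, y = 0.138
  3: x = 0.140, y = 0.176
  4: x = 0.214, y = 0.167
  5: x = 0.507, y = 0.347

ψ = 0.463, x_5 = 0.507, y_5 = 0.347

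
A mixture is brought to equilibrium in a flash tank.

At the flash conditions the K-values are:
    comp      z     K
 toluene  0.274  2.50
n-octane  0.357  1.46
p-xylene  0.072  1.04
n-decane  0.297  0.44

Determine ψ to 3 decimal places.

ψ = 0.817

Rachford–Rice: g(ψ) = Σ zᵢ(Kᵢ−1)/(1+ψ(Kᵢ−1)) = 0.
Check two-phase: ΣzᵢKᵢ = 1.412 > 1 and Σzᵢ/Kᵢ = 1.098 > 1, so g(0) = 0.412 > 0 and g(1) = -0.098 < 0.
Newton–Raphson from ψ = 0.5:
  ψ = 0.500: g = 0.1402, g' = -0.431 → ψ = 0.825
  ψ = 0.825: g = -0.0038, g' = -0.485 → ψ = 0.818
  ψ = 0.818: g = -0.0000, g' = -0.481 → ψ = 0.817
Converged at ψ = 0.817.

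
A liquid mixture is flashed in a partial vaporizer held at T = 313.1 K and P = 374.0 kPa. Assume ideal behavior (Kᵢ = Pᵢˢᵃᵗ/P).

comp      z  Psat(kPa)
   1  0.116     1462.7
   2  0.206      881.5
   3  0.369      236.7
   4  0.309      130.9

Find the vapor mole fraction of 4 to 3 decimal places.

Raoult's law: Kᵢ = Pᵢˢᵃᵗ/P = Pᵢˢᵃᵗ/374.0.
  K_1 = 1462.7/374.0 = 3.91096, K_2 = 881.5/374.0 = 2.35695, K_3 = 236.7/374.0 = 0.63289, K_4 = 130.9/374.0 = 0.35000
Material balance + equilibrium reduce to Σ zᵢ(Kᵢ−1)/(1+V/F(Kᵢ−1)) = 0.
g(0) = ΣzᵢKᵢ − 1 = 0.281 and g(1) = 1 − Σzᵢ/Kᵢ = -0.583, so a root lies in (0, 1).
Newton iteration, V/F⁰ = 0.5:
  V/F = 0.500: g = -0.1594, g' = -0.659 → V/F = 0.258
  V/F = 0.258: g = 0.0089, g' = -0.778 → V/F = 0.269
  V/F = 0.269: g = 0.0001, g' = -0.765 → V/F = 0.270
Converged at V/F = 0.270.
Compositions from xᵢ = zᵢ/(1+V/F(Kᵢ−1)), yᵢ = Kᵢxᵢ:
  1: x = 0.065, y = 0.254
  2: x = 0.151, y = 0.355
  3: x = 0.410, y = 0.259
  4: x = 0.375, y = 0.131

y_4 = 0.131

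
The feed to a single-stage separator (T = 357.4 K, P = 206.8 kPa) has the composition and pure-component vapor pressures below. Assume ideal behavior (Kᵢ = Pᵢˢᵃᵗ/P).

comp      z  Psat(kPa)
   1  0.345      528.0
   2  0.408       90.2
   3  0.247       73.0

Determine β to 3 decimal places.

β = 0.158

Raoult's law: Kᵢ = Pᵢˢᵃᵗ/P = Pᵢˢᵃᵗ/206.8.
  K_1 = 528.0/206.8 = 2.55319, K_2 = 90.2/206.8 = 0.43617, K_3 = 73.0/206.8 = 0.35300
Let β = V/F and solve Σ zᵢ(Kᵢ−1)/(1+β(Kᵢ−1)) = 0.
Check two-phase: ΣzᵢKᵢ = 1.146 > 1 and Σzᵢ/Kᵢ = 1.770 > 1, so g(0) = 0.146 > 0 and g(1) = -0.770 < 0.
Newton–Raphson from β = 0.55:
  β = 0.550: g = -0.2926, g' = -0.764 → β = 0.167
  β = 0.167: g = -0.0076, g' = -0.813 → β = 0.158
Converged at β = 0.158.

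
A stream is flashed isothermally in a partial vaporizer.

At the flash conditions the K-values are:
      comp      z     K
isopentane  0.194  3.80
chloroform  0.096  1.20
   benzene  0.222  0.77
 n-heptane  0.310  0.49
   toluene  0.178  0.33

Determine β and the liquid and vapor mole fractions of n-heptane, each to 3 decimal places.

β = 0.199, x_n-heptane = 0.345, y_n-heptane = 0.169

Let β = V/F and solve Σ zᵢ(Kᵢ−1)/(1+β(Kᵢ−1)) = 0.
g(0) = ΣzᵢKᵢ − 1 = 0.234 and g(1) = 1 − Σzᵢ/Kᵢ = -0.591, so a root lies in (0, 1).
Newton–Raphson from β = 0.49:
  β = 0.490: g = -0.1994, g' = -0.609 → β = 0.163
  β = 0.163: g = 0.0326, g' = -0.931 → β = 0.198
  β = 0.198: g = 0.0014, g' = -0.853 → β = 0.199
Converged at β = 0.199.
Compositions from xᵢ = zᵢ/(1+β(Kᵢ−1)), yᵢ = Kᵢxᵢ:
  isopentane: x = 0.125, y = 0.473
  chloroform: x = 0.092, y = 0.111
  benzene: x = 0.233, y = 0.179
  n-heptane: x = 0.345, y = 0.169
  toluene: x = 0.205, y = 0.068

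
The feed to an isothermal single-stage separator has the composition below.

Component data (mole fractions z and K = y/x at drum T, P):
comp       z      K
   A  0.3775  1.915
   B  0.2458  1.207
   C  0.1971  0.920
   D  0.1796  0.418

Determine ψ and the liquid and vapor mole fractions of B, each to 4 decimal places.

Newton–Raphson from ψ = 0.69:
  ψ = 0.6900: g = 0.06489, g' = -0.2981 → ψ = 0.9077
  ψ = 0.9077: g = -0.00706, g' = -0.3766 → ψ = 0.8889
  ψ = 0.8889: g = -0.00010, g' = -0.3663 → ψ = 0.8887
Converged at ψ = 0.8887.
Compositions from xᵢ = zᵢ/(1+ψ(Kᵢ−1)), yᵢ = Kᵢxᵢ:
  A: x = 0.2082, y = 0.3987
  B: x = 0.2076, y = 0.2506
  C: x = 0.2122, y = 0.1952
  D: x = 0.3720, y = 0.1555

ψ = 0.8887, x_B = 0.2076, y_B = 0.2506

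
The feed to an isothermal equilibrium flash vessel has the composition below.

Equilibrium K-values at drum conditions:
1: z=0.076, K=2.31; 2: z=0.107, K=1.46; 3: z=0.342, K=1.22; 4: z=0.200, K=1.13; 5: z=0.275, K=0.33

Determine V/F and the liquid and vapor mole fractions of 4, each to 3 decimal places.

V/F = 0.230, x_4 = 0.194, y_4 = 0.219

Material balance + equilibrium reduce to Σ zᵢ(Kᵢ−1)/(1+V/F(Kᵢ−1)) = 0.
Feasibility: ΣzᵢKᵢ = 1.066, Σzᵢ/Kᵢ = 1.397 — both > 1, two phases present.
Newton iteration, V/F⁰ = 0.5:
  V/F = 0.500: g = -0.0847, g' = -0.358 → V/F = 0.264
  V/F = 0.264: g = -0.0096, g' = -0.290 → V/F = 0.230
Converged at V/F = 0.230.
Compositions from xᵢ = zᵢ/(1+V/F(Kᵢ−1)), yᵢ = Kᵢxᵢ:
  1: x = 0.058, y = 0.135
  2: x = 0.097, y = 0.141
  3: x = 0.326, y = 0.397
  4: x = 0.194, y = 0.219
  5: x = 0.325, y = 0.107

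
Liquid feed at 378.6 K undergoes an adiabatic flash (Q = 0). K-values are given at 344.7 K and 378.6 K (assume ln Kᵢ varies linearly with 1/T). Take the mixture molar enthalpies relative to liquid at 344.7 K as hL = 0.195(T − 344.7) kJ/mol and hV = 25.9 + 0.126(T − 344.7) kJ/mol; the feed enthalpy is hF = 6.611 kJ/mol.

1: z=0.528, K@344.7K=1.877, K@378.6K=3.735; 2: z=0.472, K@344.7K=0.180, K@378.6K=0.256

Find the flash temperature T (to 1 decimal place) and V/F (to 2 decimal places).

T = 349.7 K, V/F = 0.22

Adiabatic flash: solve Rachford–Rice at each trial T, then check hF = ψ·hV(T) + (1−ψ)·hL(T).
  T = 344.7 K: K = (1.877, 0.180), RR gives ψ = 0.106, H_out = 2.738 kJ/mol
  T = 378.6 K: K = (3.735, 0.256), RR gives ψ = 0.537, H_out = 19.265 kJ/mol
  T = 361.6 K: K = (2.688, 0.216), RR gives ψ = 0.394, H_out = 13.044 kJ/mol
  T = 353.1 K: K = (2.253, 0.198), RR gives ψ = 0.282, H_out = 8.766 kJ/mol
  T = 348.9 K: K = (2.059, 0.189), RR gives ψ = 0.205, H_out = 6.071 kJ/mol
  T = 351.0 K: K = (2.155, 0.193), RR gives ψ = 0.246, H_out = 7.483 kJ/mol
Linear interpolation between T = 348.9 (H_out = 6.071) and T = 351.0 (H_out = 7.483) on hF = 6.611 gives T ≈ 349.7 K, at which ψ = 0.22.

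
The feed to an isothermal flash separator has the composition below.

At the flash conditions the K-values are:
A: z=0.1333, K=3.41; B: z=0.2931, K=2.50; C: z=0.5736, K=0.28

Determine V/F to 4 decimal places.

Material balance + equilibrium reduce to Σ zᵢ(Kᵢ−1)/(1+V/F(Kᵢ−1)) = 0.
Check two-phase: ΣzᵢKᵢ = 1.3479 > 1 and Σzᵢ/Kᵢ = 2.2049 > 1, so g(0) = 0.3479 > 0 and g(1) = -1.2049 < 0.
Newton iteration, V/F⁰ = 0.5:
  V/F = 0.5000: g = -0.24838, g' = -1.1005 → V/F = 0.2743
  V/F = 0.2743: g = -0.00975, g' = -1.0733 → V/F = 0.2652
  V/F = 0.2652: g = 0.00003, g' = -1.0799 → V/F = 0.2653
Converged at V/F = 0.2653.

V/F = 0.2653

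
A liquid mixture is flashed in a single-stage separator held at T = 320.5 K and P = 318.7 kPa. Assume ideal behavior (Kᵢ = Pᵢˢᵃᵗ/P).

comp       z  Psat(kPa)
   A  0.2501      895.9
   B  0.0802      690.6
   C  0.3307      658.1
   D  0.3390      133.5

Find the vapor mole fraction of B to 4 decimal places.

y_B = 0.0858

Raoult's law: Kᵢ = Pᵢˢᵃᵗ/P = Pᵢˢᵃᵗ/318.7.
  K_A = 895.9/318.7 = 2.811108, K_B = 690.6/318.7 = 2.166928, K_C = 658.1/318.7 = 2.064951, K_D = 133.5/318.7 = 0.418889
Rachford–Rice: g(ψ) = Σ zᵢ(Kᵢ−1)/(1+ψ(Kᵢ−1)) = 0.
Feasibility: ΣzᵢKᵢ = 1.7017, Σzᵢ/Kᵢ = 1.0954 — both > 1, two phases present.
Iterate (Newton) starting at ψ = 0.68:
  ψ = 0.6800: g = 0.13372, g' = -0.6378 → ψ = 0.8897
  ψ = 0.8897: g = -0.00764, g' = -0.7362 → ψ = 0.8793
  ψ = 0.8793: g = -0.00005, g' = -0.7274 → ψ = 0.8792
Converged at ψ = 0.8792.
Compositions from xᵢ = zᵢ/(1+ψ(Kᵢ−1)), yᵢ = Kᵢxᵢ:
  A: x = 0.0965, y = 0.2712
  B: x = 0.0396, y = 0.0858
  C: x = 0.1708, y = 0.3527
  D: x = 0.6932, y = 0.2904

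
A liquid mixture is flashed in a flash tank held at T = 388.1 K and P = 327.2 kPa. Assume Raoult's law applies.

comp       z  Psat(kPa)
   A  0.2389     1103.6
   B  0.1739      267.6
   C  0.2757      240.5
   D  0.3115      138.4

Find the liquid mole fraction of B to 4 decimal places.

Raoult's law: Kᵢ = Pᵢˢᵃᵗ/P = Pᵢˢᵃᵗ/327.2.
  K_A = 1103.6/327.2 = 3.372861, K_B = 267.6/327.2 = 0.817848, K_C = 240.5/327.2 = 0.735024, K_D = 138.4/327.2 = 0.422983
Rachford–Rice: g(ψ) = Σ zᵢ(Kᵢ−1)/(1+ψ(Kᵢ−1)) = 0.
Feasibility: ΣzᵢKᵢ = 1.2824, Σzᵢ/Kᵢ = 1.3950 — both > 1, two phases present.
Newton iteration, ψ⁰ = 0.5:
  ψ = 0.5000: g = -0.11242, g' = -0.5190 → ψ = 0.2834
  ψ = 0.2834: g = 0.01169, g' = -0.6582 → ψ = 0.3011
  ψ = 0.3011: g = 0.00017, g' = -0.6388 → ψ = 0.3014
Converged at ψ = 0.3014.
Compositions from xᵢ = zᵢ/(1+ψ(Kᵢ−1)), yᵢ = Kᵢxᵢ:
  A: x = 0.1393, y = 0.4698
  B: x = 0.1840, y = 0.1505
  C: x = 0.2996, y = 0.2202
  D: x = 0.3771, y = 0.1595

x_B = 0.1840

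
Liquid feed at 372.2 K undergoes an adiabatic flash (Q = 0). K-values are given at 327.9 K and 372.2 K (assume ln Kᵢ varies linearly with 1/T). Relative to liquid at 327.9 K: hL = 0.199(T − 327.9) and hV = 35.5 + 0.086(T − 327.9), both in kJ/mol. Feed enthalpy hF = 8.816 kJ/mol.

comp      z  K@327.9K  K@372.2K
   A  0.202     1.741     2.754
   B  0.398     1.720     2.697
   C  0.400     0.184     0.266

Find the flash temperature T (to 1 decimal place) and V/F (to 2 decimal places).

Adiabatic flash: solve Rachford–Rice at each trial T, then check hF = ψ·hV(T) + (1−ψ)·hL(T).
  T = 327.9 K: K = (1.741, 1.720, 0.184), RR gives ψ = 0.185, H_out = 6.572 kJ/mol
  T = 372.2 K: K = (2.754, 2.697, 0.266), RR gives ψ = 0.584, H_out = 26.634 kJ/mol
  T = 350.0 K: K = (2.221, 2.184, 0.224), RR gives ψ = 0.438, H_out = 18.868 kJ/mol
  T = 338.9 K: K = (1.973, 1.944, 0.203), RR gives ψ = 0.334, H_out = 13.630 kJ/mol
  T = 333.4 K: K = (1.855, 1.831, 0.194), RR gives ψ = 0.267, H_out = 10.417 kJ/mol
  T = 330.6 K: K = (1.797, 1.774, 0.189), RR gives ψ = 0.228, H_out = 8.553 kJ/mol
  T = 332.0 K: K = (1.826, 1.802, 0.191), RR gives ψ = 0.248, H_out = 9.507 kJ/mol
Linear interpolation between T = 330.6 (H_out = 8.553) and T = 332.0 (H_out = 9.507) on hF = 8.816 gives T ≈ 331.0 K, at which ψ = 0.23.

T = 331.0 K, V/F = 0.23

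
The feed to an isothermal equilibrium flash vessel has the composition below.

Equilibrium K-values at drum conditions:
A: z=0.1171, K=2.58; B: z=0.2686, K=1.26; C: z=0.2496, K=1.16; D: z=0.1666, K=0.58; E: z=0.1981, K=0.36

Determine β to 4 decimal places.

β = 0.2732

Rachford–Rice: g(β) = Σ zᵢ(Kᵢ−1)/(1+β(Kᵢ−1)) = 0.
Check two-phase: ΣzᵢKᵢ = 1.0980 > 1 and Σzᵢ/Kᵢ = 1.3113 > 1, so g(0) = 0.0980 > 0 and g(1) = -0.3113 < 0.
Newton–Raphson from β = 0.5:
  β = 0.5000: g = -0.07288, g' = -0.3335 → β = 0.2815
  β = 0.2815: g = -0.00264, g' = -0.3202 → β = 0.2732
Converged at β = 0.2732.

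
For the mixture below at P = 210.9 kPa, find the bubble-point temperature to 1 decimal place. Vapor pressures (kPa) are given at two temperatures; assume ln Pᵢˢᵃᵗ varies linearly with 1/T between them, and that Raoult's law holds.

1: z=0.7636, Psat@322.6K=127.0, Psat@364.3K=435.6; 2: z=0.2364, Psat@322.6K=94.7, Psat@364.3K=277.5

Bubble-point temperature: ΣzᵢPᵢˢᵃᵗ(T) = P. Interpolate ln Pᵢˢᵃᵗ = aᵢ + bᵢ/T.
  T = 322.6 K: ΣzᵢPᵢˢᵃᵗ = 119.36 kPa
  T = 364.3 K: ΣzᵢPᵢˢᵃᵗ = 398.23 kPa
  T = 343.5 K: ΣzᵢPᵢˢᵃᵗ = 226.37 kPa
  T = 333.1 K: ΣzᵢPᵢˢᵃᵗ = 166.27 kPa
  T = 338.3 K: ΣzᵢPᵢˢᵃᵗ = 194.46 kPa
  T = 340.9 K: ΣzᵢPᵢˢᵃᵗ = 209.93 kPa
Interpolating between 340.9 K and 343.5 K gives T ≈ 341.1 K.

T = 341.1 K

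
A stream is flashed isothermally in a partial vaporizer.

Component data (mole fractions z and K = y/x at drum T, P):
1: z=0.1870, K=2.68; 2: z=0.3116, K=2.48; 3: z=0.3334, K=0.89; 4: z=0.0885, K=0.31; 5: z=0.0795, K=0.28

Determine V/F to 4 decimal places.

V/F = 0.8473

Iterate (Newton) starting at V/F = 0.46:
  V/F = 0.4600: g = 0.23791, g' = -0.5966 → V/F = 0.8588
  V/F = 0.8588: g = -0.00868, g' = -0.7624 → V/F = 0.8474
  V/F = 0.8474: g = -0.00010, g' = -0.7445 → V/F = 0.8473
Converged at V/F = 0.8473.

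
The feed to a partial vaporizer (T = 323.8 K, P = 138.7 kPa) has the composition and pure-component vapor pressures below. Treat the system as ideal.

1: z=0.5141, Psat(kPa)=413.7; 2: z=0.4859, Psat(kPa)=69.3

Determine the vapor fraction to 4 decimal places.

Raoult's law: Kᵢ = Pᵢˢᵃᵗ/P = Pᵢˢᵃᵗ/138.7.
  K_1 = 413.7/138.7 = 2.982696, K_2 = 69.3/138.7 = 0.499640
Let ψ = V/F and solve Σ zᵢ(Kᵢ−1)/(1+ψ(Kᵢ−1)) = 0.
Check two-phase: ΣzᵢKᵢ = 1.7762 > 1 and Σzᵢ/Kᵢ = 1.1449 > 1, so g(0) = 0.7762 > 0 and g(1) = -0.1449 < 0.
Newton iteration, ψ⁰ = 0.5:
  ψ = 0.5000: g = 0.18762, g' = -0.7260 → ψ = 0.7584
  ψ = 0.7584: g = 0.01530, g' = -0.6383 → ψ = 0.7824
Converged at ψ = 0.7824.

ψ = 0.7824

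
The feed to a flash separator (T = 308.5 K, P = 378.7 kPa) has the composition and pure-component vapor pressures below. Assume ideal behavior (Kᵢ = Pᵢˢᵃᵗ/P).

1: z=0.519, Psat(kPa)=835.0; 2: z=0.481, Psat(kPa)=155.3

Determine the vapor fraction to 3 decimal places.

ψ = 0.481

Raoult's law: Kᵢ = Pᵢˢᵃᵗ/P = Pᵢˢᵃᵗ/378.7.
  K_1 = 835.0/378.7 = 2.20491, K_2 = 155.3/378.7 = 0.41009
Let ψ = V/F and solve Σ zᵢ(Kᵢ−1)/(1+ψ(Kᵢ−1)) = 0.
g(0) = ΣzᵢKᵢ − 1 = 0.342 and g(1) = 1 − Σzᵢ/Kᵢ = -0.408, so a root lies in (0, 1).
Newton–Raphson from ψ = 0.5:
  ψ = 0.500: g = -0.0122, g' = -0.630 → ψ = 0.481
Converged at ψ = 0.481.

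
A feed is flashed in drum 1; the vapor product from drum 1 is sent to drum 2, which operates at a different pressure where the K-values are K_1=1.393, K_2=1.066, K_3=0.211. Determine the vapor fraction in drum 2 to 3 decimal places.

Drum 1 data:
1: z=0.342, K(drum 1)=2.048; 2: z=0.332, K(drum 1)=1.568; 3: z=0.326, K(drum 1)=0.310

V/F (drum 2) = 0.339

Drum 1:
Newton–Raphson from ψ₁ = 0.52:
  ψ₁ = 0.520: g = 0.0268, g' = -0.599 → ψ₁ = 0.565
  ψ₁ = 0.565: g = -0.0006, g' = -0.626 → ψ₁ = 0.564
Converged at ψ₁ = 0.564.
Drum-1 compositions:
  1: x = 0.215, y = 0.440
  2: x = 0.251, y = 0.394
  3: x = 0.534, y = 0.165
Drum-2 feed = drum-1 vapor: z₂ = (0.4403, 0.3943, 0.1654).
Drum 2:
Material balance + equilibrium reduce to Σ zᵢ(Kᵢ−1)/(1+ψ₂(Kᵢ−1)) = 0.
Check two-phase: ΣzᵢKᵢ = 1.069 > 1 and Σzᵢ/Kᵢ = 1.470 > 1, so g(0) = 0.069 > 0 and g(1) = -0.470 < 0.
Newton iteration, ψ₂⁰ = 0.37:
  ψ₂ = 0.370: g = -0.0078, g' = -0.259 → ψ₂ = 0.340
  ψ₂ = 0.340: g = -0.0002, g' = -0.247 → ψ₂ = 0.339
Converged at ψ₂ = 0.339.
  1: x = 0.389, y = 0.541
  2: x = 0.386, y = 0.411
  3: x = 0.226, y = 0.048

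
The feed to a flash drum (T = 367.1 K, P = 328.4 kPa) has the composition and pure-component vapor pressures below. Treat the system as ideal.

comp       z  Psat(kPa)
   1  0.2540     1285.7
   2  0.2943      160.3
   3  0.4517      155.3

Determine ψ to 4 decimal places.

Raoult's law: Kᵢ = Pᵢˢᵃᵗ/P = Pᵢˢᵃᵗ/328.4.
  K_1 = 1285.7/328.4 = 3.915043, K_2 = 160.3/328.4 = 0.488124, K_3 = 155.3/328.4 = 0.472899
Rachford–Rice: g(ψ) = Σ zᵢ(Kᵢ−1)/(1+ψ(Kᵢ−1)) = 0.
Check two-phase: ΣzᵢKᵢ = 1.3517 > 1 and Σzᵢ/Kᵢ = 1.6230 > 1, so g(0) = 0.3517 > 0 and g(1) = -0.6230 < 0.
Newton iteration, ψ⁰ = 0.51:
  ψ = 0.5100: g = -0.23174, g' = -0.7250 → ψ = 0.1904
  ψ = 0.1904: g = 0.04462, g' = -1.1424 → ψ = 0.2294
  ψ = 0.2294: g = 0.00215, g' = -1.0364 → ψ = 0.2315
Converged at ψ = 0.2315.

ψ = 0.2315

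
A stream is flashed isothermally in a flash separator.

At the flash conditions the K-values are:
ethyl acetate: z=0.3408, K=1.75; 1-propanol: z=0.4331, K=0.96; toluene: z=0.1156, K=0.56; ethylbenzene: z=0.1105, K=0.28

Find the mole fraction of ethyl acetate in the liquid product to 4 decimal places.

Newton–Raphson from V/F = 0.49:
  V/F = 0.4900: g = -0.01853, g' = -0.2764 → V/F = 0.4229
  V/F = 0.4229: g = -0.00046, g' = -0.2634 → V/F = 0.4212
Converged at V/F = 0.4212.
Compositions from xᵢ = zᵢ/(1+V/F(Kᵢ−1)), yᵢ = Kᵢxᵢ:
  ethyl acetate: x = 0.2590, y = 0.4532
  1-propanol: x = 0.4405, y = 0.4229
  toluene: x = 0.1419, y = 0.0795
  ethylbenzene: x = 0.1586, y = 0.0444

x_ethyl acetate = 0.2590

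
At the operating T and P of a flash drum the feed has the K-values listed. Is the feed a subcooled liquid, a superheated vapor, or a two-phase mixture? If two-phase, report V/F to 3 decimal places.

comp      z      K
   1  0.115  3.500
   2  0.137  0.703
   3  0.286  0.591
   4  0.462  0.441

subcooled liquid

ΣzᵢKᵢ = 0.872; Σzᵢ/Kᵢ = 1.759.
Since ΣzᵢKᵢ < 1 the mixture is below its bubble point — single liquid phase.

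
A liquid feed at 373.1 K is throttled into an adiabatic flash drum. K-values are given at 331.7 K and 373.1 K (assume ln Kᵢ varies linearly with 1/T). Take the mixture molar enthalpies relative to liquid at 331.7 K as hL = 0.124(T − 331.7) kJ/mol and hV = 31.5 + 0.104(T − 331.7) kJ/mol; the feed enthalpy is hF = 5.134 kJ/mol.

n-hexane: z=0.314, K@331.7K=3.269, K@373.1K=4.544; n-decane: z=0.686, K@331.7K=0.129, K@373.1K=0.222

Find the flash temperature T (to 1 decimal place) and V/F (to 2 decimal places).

Adiabatic flash: solve Rachford–Rice at each trial T, then check hF = ψ·hV(T) + (1−ψ)·hL(T).
  T = 331.7 K: K = (3.269, 0.129), RR gives ψ = 0.058, H_out = 1.832 kJ/mol
  T = 373.1 K: K = (4.544, 0.222), RR gives ψ = 0.210, H_out = 11.576 kJ/mol
  T = 352.4 K: K = (3.892, 0.172), RR gives ψ = 0.142, H_out = 6.980 kJ/mol
  T = 342.0 K: K = (3.575, 0.149), RR gives ψ = 0.103, H_out = 4.492 kJ/mol
  T = 347.2 K: K = (3.732, 0.160), RR gives ψ = 0.123, H_out = 5.757 kJ/mol
  T = 344.6 K: K = (3.653, 0.155), RR gives ψ = 0.113, H_out = 5.130 kJ/mol
  T = 345.9 K: K = (3.693, 0.158), RR gives ψ = 0.118, H_out = 5.445 kJ/mol
Linear interpolation between T = 344.6 (H_out = 5.130) and T = 345.9 (H_out = 5.445) on hF = 5.134 gives T ≈ 344.6 K, at which ψ = 0.11.

T = 344.6 K, V/F = 0.11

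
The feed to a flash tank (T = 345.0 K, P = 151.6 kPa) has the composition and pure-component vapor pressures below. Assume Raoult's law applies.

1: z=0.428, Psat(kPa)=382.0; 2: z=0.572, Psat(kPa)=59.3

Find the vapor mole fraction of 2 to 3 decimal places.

y_2 = 0.279

Raoult's law: Kᵢ = Pᵢˢᵃᵗ/P = Pᵢˢᵃᵗ/151.6.
  K_1 = 382.0/151.6 = 2.51979, K_2 = 59.3/151.6 = 0.39116
Material balance + equilibrium reduce to Σ zᵢ(Kᵢ−1)/(1+β(Kᵢ−1)) = 0.
g(0) = ΣzᵢKᵢ − 1 = 0.302 and g(1) = 1 − Σzᵢ/Kᵢ = -0.632, so a root lies in (0, 1).
Binary case is linear: z₁(K₁−1)(1+β(K₂−1)) + z₂(K₂−1)(1+β(K₁−1)) = 0
⇒ β = [z₁(K₁−1)+z₂(K₂−1)] / [−(K₁−1)(K₂−1)] = 0.3022/0.9253 = 0.327
Compositions from xᵢ = zᵢ/(1+β(Kᵢ−1)), yᵢ = Kᵢxᵢ:
  1: x = 0.286, y = 0.721
  2: x = 0.714, y = 0.279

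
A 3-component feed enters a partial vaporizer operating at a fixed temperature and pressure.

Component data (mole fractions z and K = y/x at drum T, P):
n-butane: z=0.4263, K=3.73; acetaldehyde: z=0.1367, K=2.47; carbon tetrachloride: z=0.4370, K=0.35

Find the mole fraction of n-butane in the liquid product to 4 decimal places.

x_n-butane = 0.1494

Material balance + equilibrium reduce to Σ zᵢ(Kᵢ−1)/(1+V/F(Kᵢ−1)) = 0.
Feasibility: ΣzᵢKᵢ = 2.0807, Σzᵢ/Kᵢ = 1.4182 — both > 1, two phases present.
Iterate (Newton) starting at V/F = 0.34:
  V/F = 0.3400: g = 0.37292, g' = -1.2901 → V/F = 0.6291
  V/F = 0.6291: g = 0.05216, g' = -1.0384 → V/F = 0.6793
  V/F = 0.6793: g = -0.00037, g' = -1.0559 → V/F = 0.6789
Converged at V/F = 0.6789.
Compositions from xᵢ = zᵢ/(1+V/F(Kᵢ−1)), yᵢ = Kᵢxᵢ:
  n-butane: x = 0.1494, y = 0.5572
  acetaldehyde: x = 0.0684, y = 0.1690
  carbon tetrachloride: x = 0.7822, y = 0.2738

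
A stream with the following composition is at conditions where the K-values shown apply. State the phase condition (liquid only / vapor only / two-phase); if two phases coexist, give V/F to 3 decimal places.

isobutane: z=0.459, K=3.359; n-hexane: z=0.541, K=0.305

ΣzᵢKᵢ = 1.707; Σzᵢ/Kᵢ = 1.910.
Both exceed 1, so a two-phase solution exists.
Iterate (Newton) starting at ψ = 0.5:
  ψ = 0.500: g = -0.0794, g' = -1.151 → ψ = 0.431
Converged at ψ = 0.431.

two-phase, V/F = 0.431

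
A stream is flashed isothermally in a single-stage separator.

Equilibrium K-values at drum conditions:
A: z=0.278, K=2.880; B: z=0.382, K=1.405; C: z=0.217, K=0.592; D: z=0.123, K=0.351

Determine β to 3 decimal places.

Rachford–Rice: g(β) = Σ zᵢ(Kᵢ−1)/(1+β(Kᵢ−1)) = 0.
g(0) = ΣzᵢKᵢ − 1 = 0.509 and g(1) = 1 − Σzᵢ/Kᵢ = -0.085, so a root lies in (0, 1).
Newton–Raphson from β = 0.56:
  β = 0.560: g = 0.1405, g' = -0.463 → β = 0.863
  β = 0.863: g = -0.0044, g' = -0.531 → β = 0.855
Converged at β = 0.855.

β = 0.855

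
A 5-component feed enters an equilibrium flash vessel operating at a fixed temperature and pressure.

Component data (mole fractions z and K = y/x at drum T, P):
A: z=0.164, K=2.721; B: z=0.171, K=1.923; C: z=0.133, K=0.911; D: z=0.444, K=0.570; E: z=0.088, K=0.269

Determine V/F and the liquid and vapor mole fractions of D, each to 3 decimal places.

Rachford–Rice: g(V/F) = Σ zᵢ(Kᵢ−1)/(1+V/F(Kᵢ−1)) = 0.
g(0) = ΣzᵢKᵢ − 1 = 0.173 and g(1) = 1 − Σzᵢ/Kᵢ = -0.401, so a root lies in (0, 1).
Iterate (Newton) starting at V/F = 0.5:
  V/F = 0.500: g = -0.0973, g' = -0.460 → V/F = 0.288
  V/F = 0.288: g = 0.0017, g' = -0.491 → V/F = 0.292
Converged at V/F = 0.292.
Compositions from xᵢ = zᵢ/(1+V/F(Kᵢ−1)), yᵢ = Kᵢxᵢ:
  A: x = 0.109, y = 0.297
  B: x = 0.135, y = 0.259
  C: x = 0.137, y = 0.124
  D: x = 0.508, y = 0.289
  E: x = 0.112, y = 0.030

V/F = 0.292, x_D = 0.508, y_D = 0.289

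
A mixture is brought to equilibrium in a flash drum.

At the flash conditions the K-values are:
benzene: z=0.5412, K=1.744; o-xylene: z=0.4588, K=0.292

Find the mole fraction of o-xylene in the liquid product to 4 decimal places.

Binary case is linear: z₁(K₁−1)(1+V/F(K₂−1)) + z₂(K₂−1)(1+V/F(K₁−1)) = 0
⇒ V/F = [z₁(K₁−1)+z₂(K₂−1)] / [−(K₁−1)(K₂−1)] = 0.07782/0.52675 = 0.1477
Compositions from xᵢ = zᵢ/(1+V/F(Kᵢ−1)), yᵢ = Kᵢxᵢ:
  benzene: x = 0.4876, y = 0.8504
  o-xylene: x = 0.5124, y = 0.1496

x_o-xylene = 0.5124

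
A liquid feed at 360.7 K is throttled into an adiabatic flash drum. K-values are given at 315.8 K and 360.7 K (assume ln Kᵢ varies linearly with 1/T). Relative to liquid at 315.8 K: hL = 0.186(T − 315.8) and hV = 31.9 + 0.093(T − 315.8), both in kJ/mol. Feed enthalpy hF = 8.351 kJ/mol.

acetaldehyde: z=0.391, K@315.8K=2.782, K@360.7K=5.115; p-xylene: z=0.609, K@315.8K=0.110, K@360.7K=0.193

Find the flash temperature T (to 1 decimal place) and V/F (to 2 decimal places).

T = 328.8 K, V/F = 0.19

Adiabatic flash: solve Rachford–Rice at each trial T, then check hF = ψ·hV(T) + (1−ψ)·hL(T).
  T = 315.8 K: K = (2.782, 0.110), RR gives ψ = 0.098, H_out = 3.113 kJ/mol
  T = 360.7 K: K = (5.115, 0.193), RR gives ψ = 0.337, H_out = 17.681 kJ/mol
  T = 338.2 K: K = (3.847, 0.148), RR gives ψ = 0.245, H_out = 11.477 kJ/mol
  T = 327.0 K: K = (3.290, 0.128), RR gives ψ = 0.183, H_out = 7.718 kJ/mol
  T = 332.6 K: K = (3.562, 0.138), RR gives ψ = 0.216, H_out = 9.677 kJ/mol
  T = 329.8 K: K = (3.424, 0.133), RR gives ψ = 0.200, H_out = 8.720 kJ/mol
  T = 328.4 K: K = (3.356, 0.131), RR gives ψ = 0.191, H_out = 8.225 kJ/mol
Linear interpolation between T = 328.4 (H_out = 8.225) and T = 329.8 (H_out = 8.720) on hF = 8.351 gives T ≈ 328.8 K, at which ψ = 0.19.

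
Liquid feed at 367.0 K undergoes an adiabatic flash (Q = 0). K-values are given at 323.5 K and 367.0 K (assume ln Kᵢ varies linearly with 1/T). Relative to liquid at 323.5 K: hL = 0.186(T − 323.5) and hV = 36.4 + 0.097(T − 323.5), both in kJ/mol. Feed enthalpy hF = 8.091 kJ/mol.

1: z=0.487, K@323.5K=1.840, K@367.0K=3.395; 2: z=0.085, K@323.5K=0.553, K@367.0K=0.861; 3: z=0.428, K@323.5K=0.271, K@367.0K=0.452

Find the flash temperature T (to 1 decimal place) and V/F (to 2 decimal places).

T = 327.9 K, V/F = 0.20

Adiabatic flash: solve Rachford–Rice at each trial T, then check hF = ψ·hV(T) + (1−ψ)·hL(T).
  T = 323.5 K: K = (1.840, 0.553, 0.271), RR gives ψ = 0.102, H_out = 3.707 kJ/mol
  T = 367.0 K: K = (3.395, 0.861, 0.452), RR gives ψ = 0.758, H_out = 32.742 kJ/mol
  T = 345.2 K: K = (2.546, 0.699, 0.355), RR gives ψ = 0.484, H_out = 20.713 kJ/mol
  T = 334.4 K: K = (2.178, 0.625, 0.312), RR gives ψ = 0.324, H_out = 13.497 kJ/mol
  T = 328.9 K: K = (2.003, 0.588, 0.291), RR gives ψ = 0.223, H_out = 9.019 kJ/mol
  T = 326.2 K: K = (1.920, 0.570, 0.281), RR gives ψ = 0.166, H_out = 6.504 kJ/mol
  T = 327.5 K: K = (1.960, 0.579, 0.286), RR gives ψ = 0.194, H_out = 7.746 kJ/mol
Linear interpolation between T = 327.5 (H_out = 7.746) and T = 328.9 (H_out = 9.019) on hF = 8.091 gives T ≈ 327.9 K, at which ψ = 0.20.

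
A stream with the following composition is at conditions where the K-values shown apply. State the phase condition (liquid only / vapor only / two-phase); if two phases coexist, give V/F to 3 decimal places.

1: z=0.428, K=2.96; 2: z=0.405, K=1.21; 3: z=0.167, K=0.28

two-phase, V/F = 0.934

ΣzᵢKᵢ = 1.804; Σzᵢ/Kᵢ = 1.076.
Both exceed 1, so a two-phase solution exists.
Newton–Raphson from ψ = 0.5:
  ψ = 0.500: g = 0.3128, g' = -0.645 → ψ = 0.985
  ψ = 0.985: g = -0.0563, g' = -1.226 → ψ = 0.939
  ψ = 0.939: g = -0.0045, g' = -1.040 → ψ = 0.934
Converged at ψ = 0.934.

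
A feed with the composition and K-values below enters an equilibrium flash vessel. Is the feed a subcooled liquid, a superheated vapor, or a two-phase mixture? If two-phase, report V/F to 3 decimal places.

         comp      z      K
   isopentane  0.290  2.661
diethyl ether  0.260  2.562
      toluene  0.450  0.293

two-phase, V/F = 0.499

ΣzᵢKᵢ = 1.570; Σzᵢ/Kᵢ = 1.746.
Both exceed 1, so a two-phase solution exists.
Newton–Raphson from ψ = 0.5:
  ψ = 0.500: g = -0.0009, g' = -0.977 → ψ = 0.499
Converged at ψ = 0.499.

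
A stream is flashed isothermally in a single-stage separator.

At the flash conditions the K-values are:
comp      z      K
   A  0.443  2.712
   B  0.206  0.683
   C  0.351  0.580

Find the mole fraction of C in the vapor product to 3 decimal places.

y_C = 0.312

Rachford–Rice: g(V/F) = Σ zᵢ(Kᵢ−1)/(1+V/F(Kᵢ−1)) = 0.
g(0) = ΣzᵢKᵢ − 1 = 0.546 and g(1) = 1 − Σzᵢ/Kᵢ = -0.070, so a root lies in (0, 1).
Newton–Raphson from V/F = 0.43:
  V/F = 0.430: g = 0.1813, g' = -0.551 → V/F = 0.759
  V/F = 0.759: g = 0.0273, g' = -0.415 → V/F = 0.825
  V/F = 0.825: g = 0.0003, g' = -0.406 → V/F = 0.826
Converged at V/F = 0.826.
Compositions from xᵢ = zᵢ/(1+V/F(Kᵢ−1)), yᵢ = Kᵢxᵢ:
  A: x = 0.184, y = 0.498
  B: x = 0.279, y = 0.191
  C: x = 0.537, y = 0.312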